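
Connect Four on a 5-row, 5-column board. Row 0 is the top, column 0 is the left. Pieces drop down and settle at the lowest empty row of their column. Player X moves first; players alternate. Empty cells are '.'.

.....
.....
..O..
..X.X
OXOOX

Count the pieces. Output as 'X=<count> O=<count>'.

X=4 O=4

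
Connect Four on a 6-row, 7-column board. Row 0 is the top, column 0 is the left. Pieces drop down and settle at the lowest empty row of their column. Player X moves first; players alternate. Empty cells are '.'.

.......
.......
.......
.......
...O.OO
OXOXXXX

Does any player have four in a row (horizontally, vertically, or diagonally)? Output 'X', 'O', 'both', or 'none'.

X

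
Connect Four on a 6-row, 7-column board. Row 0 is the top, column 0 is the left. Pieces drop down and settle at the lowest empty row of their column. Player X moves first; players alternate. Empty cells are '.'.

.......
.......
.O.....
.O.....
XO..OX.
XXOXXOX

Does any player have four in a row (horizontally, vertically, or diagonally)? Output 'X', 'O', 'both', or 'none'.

none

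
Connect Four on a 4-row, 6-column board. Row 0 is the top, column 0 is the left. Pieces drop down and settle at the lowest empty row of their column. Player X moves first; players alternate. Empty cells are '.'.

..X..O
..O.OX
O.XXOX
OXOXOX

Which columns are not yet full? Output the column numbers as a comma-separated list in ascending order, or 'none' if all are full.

col 0: top cell = '.' → open
col 1: top cell = '.' → open
col 2: top cell = 'X' → FULL
col 3: top cell = '.' → open
col 4: top cell = '.' → open
col 5: top cell = 'O' → FULL

Answer: 0,1,3,4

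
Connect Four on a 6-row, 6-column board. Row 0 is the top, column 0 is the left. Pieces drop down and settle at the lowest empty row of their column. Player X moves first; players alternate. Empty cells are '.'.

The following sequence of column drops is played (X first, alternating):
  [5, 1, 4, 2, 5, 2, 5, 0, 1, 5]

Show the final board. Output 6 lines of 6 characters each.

Move 1: X drops in col 5, lands at row 5
Move 2: O drops in col 1, lands at row 5
Move 3: X drops in col 4, lands at row 5
Move 4: O drops in col 2, lands at row 5
Move 5: X drops in col 5, lands at row 4
Move 6: O drops in col 2, lands at row 4
Move 7: X drops in col 5, lands at row 3
Move 8: O drops in col 0, lands at row 5
Move 9: X drops in col 1, lands at row 4
Move 10: O drops in col 5, lands at row 2

Answer: ......
......
.....O
.....X
.XO..X
OOO.XX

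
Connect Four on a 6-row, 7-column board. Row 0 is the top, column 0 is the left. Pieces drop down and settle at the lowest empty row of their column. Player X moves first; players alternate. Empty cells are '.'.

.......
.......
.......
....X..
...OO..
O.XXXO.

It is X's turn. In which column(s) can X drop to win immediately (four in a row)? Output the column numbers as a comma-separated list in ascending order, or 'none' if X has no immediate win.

col 0: drop X → no win
col 1: drop X → WIN!
col 2: drop X → no win
col 3: drop X → no win
col 4: drop X → no win
col 5: drop X → no win
col 6: drop X → no win

Answer: 1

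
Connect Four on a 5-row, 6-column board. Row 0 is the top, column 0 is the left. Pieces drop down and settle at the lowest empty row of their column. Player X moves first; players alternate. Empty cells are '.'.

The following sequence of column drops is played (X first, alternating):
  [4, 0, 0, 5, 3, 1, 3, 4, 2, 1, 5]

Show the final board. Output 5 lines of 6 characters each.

Answer: ......
......
......
XO.XOX
OOXXXO

Derivation:
Move 1: X drops in col 4, lands at row 4
Move 2: O drops in col 0, lands at row 4
Move 3: X drops in col 0, lands at row 3
Move 4: O drops in col 5, lands at row 4
Move 5: X drops in col 3, lands at row 4
Move 6: O drops in col 1, lands at row 4
Move 7: X drops in col 3, lands at row 3
Move 8: O drops in col 4, lands at row 3
Move 9: X drops in col 2, lands at row 4
Move 10: O drops in col 1, lands at row 3
Move 11: X drops in col 5, lands at row 3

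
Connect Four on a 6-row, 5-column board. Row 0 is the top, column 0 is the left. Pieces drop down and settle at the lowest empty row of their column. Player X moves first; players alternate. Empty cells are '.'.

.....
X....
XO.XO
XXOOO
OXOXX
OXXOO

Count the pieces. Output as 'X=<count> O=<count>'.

X=10 O=10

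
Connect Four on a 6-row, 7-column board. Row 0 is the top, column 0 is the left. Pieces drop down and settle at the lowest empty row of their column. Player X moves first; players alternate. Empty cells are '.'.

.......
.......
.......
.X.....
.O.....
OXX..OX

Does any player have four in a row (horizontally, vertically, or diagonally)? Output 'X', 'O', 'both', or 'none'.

none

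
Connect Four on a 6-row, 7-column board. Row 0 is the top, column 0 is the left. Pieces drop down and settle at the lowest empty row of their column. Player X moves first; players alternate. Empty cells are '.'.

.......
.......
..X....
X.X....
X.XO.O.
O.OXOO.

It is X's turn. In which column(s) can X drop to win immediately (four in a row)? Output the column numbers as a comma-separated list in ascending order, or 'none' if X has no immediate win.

col 0: drop X → no win
col 1: drop X → no win
col 2: drop X → WIN!
col 3: drop X → no win
col 4: drop X → no win
col 5: drop X → no win
col 6: drop X → no win

Answer: 2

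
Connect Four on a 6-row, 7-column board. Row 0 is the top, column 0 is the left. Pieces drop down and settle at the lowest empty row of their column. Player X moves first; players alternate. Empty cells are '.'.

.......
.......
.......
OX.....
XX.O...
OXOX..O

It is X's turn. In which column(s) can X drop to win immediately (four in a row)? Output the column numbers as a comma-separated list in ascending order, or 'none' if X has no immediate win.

Answer: 1

Derivation:
col 0: drop X → no win
col 1: drop X → WIN!
col 2: drop X → no win
col 3: drop X → no win
col 4: drop X → no win
col 5: drop X → no win
col 6: drop X → no win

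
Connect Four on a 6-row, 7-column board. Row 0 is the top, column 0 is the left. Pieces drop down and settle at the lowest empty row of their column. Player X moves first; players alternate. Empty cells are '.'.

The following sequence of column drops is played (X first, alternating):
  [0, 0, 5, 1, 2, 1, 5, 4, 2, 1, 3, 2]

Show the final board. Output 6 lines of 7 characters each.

Move 1: X drops in col 0, lands at row 5
Move 2: O drops in col 0, lands at row 4
Move 3: X drops in col 5, lands at row 5
Move 4: O drops in col 1, lands at row 5
Move 5: X drops in col 2, lands at row 5
Move 6: O drops in col 1, lands at row 4
Move 7: X drops in col 5, lands at row 4
Move 8: O drops in col 4, lands at row 5
Move 9: X drops in col 2, lands at row 4
Move 10: O drops in col 1, lands at row 3
Move 11: X drops in col 3, lands at row 5
Move 12: O drops in col 2, lands at row 3

Answer: .......
.......
.......
.OO....
OOX..X.
XOXXOX.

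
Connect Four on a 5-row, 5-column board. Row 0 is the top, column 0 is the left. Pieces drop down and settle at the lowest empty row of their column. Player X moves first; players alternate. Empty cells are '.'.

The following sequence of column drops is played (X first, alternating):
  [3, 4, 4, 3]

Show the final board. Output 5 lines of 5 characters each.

Move 1: X drops in col 3, lands at row 4
Move 2: O drops in col 4, lands at row 4
Move 3: X drops in col 4, lands at row 3
Move 4: O drops in col 3, lands at row 3

Answer: .....
.....
.....
...OX
...XO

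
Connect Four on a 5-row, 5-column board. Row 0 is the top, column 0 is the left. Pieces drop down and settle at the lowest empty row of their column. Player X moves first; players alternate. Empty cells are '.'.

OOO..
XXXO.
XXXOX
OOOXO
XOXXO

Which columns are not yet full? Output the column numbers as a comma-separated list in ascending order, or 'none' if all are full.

col 0: top cell = 'O' → FULL
col 1: top cell = 'O' → FULL
col 2: top cell = 'O' → FULL
col 3: top cell = '.' → open
col 4: top cell = '.' → open

Answer: 3,4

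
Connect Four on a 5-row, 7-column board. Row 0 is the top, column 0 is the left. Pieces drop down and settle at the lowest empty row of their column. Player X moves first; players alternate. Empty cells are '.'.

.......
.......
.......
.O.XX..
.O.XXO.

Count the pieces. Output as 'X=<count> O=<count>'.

X=4 O=3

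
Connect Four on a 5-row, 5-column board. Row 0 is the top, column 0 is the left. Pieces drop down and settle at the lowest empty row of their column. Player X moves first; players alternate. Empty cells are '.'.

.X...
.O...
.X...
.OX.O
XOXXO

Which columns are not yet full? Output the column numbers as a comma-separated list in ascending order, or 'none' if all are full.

col 0: top cell = '.' → open
col 1: top cell = 'X' → FULL
col 2: top cell = '.' → open
col 3: top cell = '.' → open
col 4: top cell = '.' → open

Answer: 0,2,3,4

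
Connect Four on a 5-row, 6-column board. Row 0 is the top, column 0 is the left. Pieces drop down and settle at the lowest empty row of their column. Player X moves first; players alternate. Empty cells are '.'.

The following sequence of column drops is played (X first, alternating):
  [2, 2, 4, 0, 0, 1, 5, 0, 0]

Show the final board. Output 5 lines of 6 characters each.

Answer: ......
X.....
O.....
X.O...
OOX.XX

Derivation:
Move 1: X drops in col 2, lands at row 4
Move 2: O drops in col 2, lands at row 3
Move 3: X drops in col 4, lands at row 4
Move 4: O drops in col 0, lands at row 4
Move 5: X drops in col 0, lands at row 3
Move 6: O drops in col 1, lands at row 4
Move 7: X drops in col 5, lands at row 4
Move 8: O drops in col 0, lands at row 2
Move 9: X drops in col 0, lands at row 1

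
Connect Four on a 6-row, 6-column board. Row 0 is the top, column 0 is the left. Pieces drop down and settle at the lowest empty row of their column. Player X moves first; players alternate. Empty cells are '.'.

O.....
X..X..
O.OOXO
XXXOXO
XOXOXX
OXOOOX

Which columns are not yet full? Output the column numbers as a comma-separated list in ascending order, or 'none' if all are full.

Answer: 1,2,3,4,5

Derivation:
col 0: top cell = 'O' → FULL
col 1: top cell = '.' → open
col 2: top cell = '.' → open
col 3: top cell = '.' → open
col 4: top cell = '.' → open
col 5: top cell = '.' → open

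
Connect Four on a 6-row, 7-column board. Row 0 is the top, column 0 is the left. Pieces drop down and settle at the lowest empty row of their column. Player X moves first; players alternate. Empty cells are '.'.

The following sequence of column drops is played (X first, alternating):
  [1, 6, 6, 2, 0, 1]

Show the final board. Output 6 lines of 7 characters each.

Answer: .......
.......
.......
.......
.O....X
XXO...O

Derivation:
Move 1: X drops in col 1, lands at row 5
Move 2: O drops in col 6, lands at row 5
Move 3: X drops in col 6, lands at row 4
Move 4: O drops in col 2, lands at row 5
Move 5: X drops in col 0, lands at row 5
Move 6: O drops in col 1, lands at row 4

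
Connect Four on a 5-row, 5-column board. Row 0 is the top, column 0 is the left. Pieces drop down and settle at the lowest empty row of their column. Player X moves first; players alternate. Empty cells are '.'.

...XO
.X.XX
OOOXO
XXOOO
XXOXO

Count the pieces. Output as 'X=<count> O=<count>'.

X=10 O=10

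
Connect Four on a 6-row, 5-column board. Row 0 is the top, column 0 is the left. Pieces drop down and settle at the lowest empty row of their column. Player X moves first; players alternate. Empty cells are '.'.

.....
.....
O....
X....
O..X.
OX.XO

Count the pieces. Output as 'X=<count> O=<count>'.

X=4 O=4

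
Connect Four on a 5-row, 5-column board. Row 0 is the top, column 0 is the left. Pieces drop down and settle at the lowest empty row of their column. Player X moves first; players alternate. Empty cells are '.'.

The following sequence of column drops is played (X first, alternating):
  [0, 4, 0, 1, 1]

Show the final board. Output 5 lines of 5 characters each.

Answer: .....
.....
.....
XX...
XO..O

Derivation:
Move 1: X drops in col 0, lands at row 4
Move 2: O drops in col 4, lands at row 4
Move 3: X drops in col 0, lands at row 3
Move 4: O drops in col 1, lands at row 4
Move 5: X drops in col 1, lands at row 3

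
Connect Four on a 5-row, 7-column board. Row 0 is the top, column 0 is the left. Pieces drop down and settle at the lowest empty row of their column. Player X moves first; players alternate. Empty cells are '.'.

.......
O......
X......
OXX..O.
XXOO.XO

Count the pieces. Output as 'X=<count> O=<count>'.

X=6 O=6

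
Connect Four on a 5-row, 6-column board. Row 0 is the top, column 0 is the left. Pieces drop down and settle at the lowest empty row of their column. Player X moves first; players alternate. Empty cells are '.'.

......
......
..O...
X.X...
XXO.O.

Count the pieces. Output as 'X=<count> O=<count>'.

X=4 O=3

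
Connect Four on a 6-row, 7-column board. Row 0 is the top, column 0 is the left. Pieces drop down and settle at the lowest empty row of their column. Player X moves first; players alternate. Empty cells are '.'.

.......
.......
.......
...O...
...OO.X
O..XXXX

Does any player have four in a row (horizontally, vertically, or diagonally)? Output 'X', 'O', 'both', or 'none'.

X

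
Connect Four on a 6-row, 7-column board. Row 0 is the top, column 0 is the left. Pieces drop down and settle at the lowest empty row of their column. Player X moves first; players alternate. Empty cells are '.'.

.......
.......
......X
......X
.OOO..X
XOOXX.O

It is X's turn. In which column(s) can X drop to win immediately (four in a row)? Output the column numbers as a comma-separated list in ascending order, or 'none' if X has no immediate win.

col 0: drop X → no win
col 1: drop X → no win
col 2: drop X → no win
col 3: drop X → no win
col 4: drop X → no win
col 5: drop X → no win
col 6: drop X → WIN!

Answer: 6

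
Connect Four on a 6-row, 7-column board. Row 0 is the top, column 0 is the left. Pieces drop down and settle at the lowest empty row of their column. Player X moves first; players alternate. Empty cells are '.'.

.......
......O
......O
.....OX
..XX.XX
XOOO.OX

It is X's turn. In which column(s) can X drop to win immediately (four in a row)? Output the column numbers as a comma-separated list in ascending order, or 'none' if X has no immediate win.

Answer: none

Derivation:
col 0: drop X → no win
col 1: drop X → no win
col 2: drop X → no win
col 3: drop X → no win
col 4: drop X → no win
col 5: drop X → no win
col 6: drop X → no win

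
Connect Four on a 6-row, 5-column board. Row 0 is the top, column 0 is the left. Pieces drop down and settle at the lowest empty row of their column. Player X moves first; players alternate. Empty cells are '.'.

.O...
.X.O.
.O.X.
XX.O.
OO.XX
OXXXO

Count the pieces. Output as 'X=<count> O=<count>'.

X=9 O=8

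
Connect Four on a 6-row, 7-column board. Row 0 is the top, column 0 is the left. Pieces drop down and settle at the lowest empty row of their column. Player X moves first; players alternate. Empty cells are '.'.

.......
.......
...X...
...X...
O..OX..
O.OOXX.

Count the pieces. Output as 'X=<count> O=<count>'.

X=5 O=5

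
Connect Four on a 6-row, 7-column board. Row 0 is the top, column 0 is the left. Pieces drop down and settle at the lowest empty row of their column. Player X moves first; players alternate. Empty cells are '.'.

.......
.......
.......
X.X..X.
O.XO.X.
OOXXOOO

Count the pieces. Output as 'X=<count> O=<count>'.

X=7 O=7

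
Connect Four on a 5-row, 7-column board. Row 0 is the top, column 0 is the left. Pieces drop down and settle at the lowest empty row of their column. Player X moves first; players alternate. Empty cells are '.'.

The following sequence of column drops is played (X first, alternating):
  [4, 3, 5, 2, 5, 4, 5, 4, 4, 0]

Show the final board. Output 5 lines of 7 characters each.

Move 1: X drops in col 4, lands at row 4
Move 2: O drops in col 3, lands at row 4
Move 3: X drops in col 5, lands at row 4
Move 4: O drops in col 2, lands at row 4
Move 5: X drops in col 5, lands at row 3
Move 6: O drops in col 4, lands at row 3
Move 7: X drops in col 5, lands at row 2
Move 8: O drops in col 4, lands at row 2
Move 9: X drops in col 4, lands at row 1
Move 10: O drops in col 0, lands at row 4

Answer: .......
....X..
....OX.
....OX.
O.OOXX.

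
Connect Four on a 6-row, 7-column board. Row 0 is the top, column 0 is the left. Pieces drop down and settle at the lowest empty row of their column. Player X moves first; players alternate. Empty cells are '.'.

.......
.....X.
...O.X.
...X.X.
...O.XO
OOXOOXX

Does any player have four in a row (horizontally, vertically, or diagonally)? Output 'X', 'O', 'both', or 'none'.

X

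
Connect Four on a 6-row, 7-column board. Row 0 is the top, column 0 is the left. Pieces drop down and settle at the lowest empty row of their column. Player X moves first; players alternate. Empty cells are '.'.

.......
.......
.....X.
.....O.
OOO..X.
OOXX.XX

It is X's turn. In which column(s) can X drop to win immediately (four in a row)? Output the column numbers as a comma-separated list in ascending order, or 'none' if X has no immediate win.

col 0: drop X → no win
col 1: drop X → no win
col 2: drop X → no win
col 3: drop X → no win
col 4: drop X → WIN!
col 5: drop X → no win
col 6: drop X → no win

Answer: 4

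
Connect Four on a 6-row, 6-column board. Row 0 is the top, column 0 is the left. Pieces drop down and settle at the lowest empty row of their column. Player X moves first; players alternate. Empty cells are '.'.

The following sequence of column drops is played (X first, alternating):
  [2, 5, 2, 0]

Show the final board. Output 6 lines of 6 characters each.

Answer: ......
......
......
......
..X...
O.X..O

Derivation:
Move 1: X drops in col 2, lands at row 5
Move 2: O drops in col 5, lands at row 5
Move 3: X drops in col 2, lands at row 4
Move 4: O drops in col 0, lands at row 5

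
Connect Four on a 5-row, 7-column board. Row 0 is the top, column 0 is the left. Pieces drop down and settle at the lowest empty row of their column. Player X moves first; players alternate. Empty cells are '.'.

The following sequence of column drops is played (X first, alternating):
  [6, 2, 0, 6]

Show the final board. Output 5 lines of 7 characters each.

Answer: .......
.......
.......
......O
X.O...X

Derivation:
Move 1: X drops in col 6, lands at row 4
Move 2: O drops in col 2, lands at row 4
Move 3: X drops in col 0, lands at row 4
Move 4: O drops in col 6, lands at row 3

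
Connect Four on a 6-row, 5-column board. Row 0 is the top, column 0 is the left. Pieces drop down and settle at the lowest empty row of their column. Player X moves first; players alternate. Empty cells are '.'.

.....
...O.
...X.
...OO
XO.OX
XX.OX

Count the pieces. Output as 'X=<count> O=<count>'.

X=6 O=6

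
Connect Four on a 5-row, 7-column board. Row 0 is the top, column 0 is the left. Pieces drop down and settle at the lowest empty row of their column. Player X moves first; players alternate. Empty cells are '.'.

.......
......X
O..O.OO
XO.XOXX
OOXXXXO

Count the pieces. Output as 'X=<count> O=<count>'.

X=9 O=9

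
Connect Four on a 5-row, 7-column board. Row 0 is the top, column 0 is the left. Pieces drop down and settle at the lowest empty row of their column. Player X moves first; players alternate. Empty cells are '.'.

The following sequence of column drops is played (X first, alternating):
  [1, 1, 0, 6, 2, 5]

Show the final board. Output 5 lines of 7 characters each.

Move 1: X drops in col 1, lands at row 4
Move 2: O drops in col 1, lands at row 3
Move 3: X drops in col 0, lands at row 4
Move 4: O drops in col 6, lands at row 4
Move 5: X drops in col 2, lands at row 4
Move 6: O drops in col 5, lands at row 4

Answer: .......
.......
.......
.O.....
XXX..OO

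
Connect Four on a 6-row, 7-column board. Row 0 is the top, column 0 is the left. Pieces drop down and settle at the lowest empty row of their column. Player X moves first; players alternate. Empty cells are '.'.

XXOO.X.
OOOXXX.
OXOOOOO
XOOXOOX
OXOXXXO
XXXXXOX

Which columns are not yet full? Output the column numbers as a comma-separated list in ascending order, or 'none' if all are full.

col 0: top cell = 'X' → FULL
col 1: top cell = 'X' → FULL
col 2: top cell = 'O' → FULL
col 3: top cell = 'O' → FULL
col 4: top cell = '.' → open
col 5: top cell = 'X' → FULL
col 6: top cell = '.' → open

Answer: 4,6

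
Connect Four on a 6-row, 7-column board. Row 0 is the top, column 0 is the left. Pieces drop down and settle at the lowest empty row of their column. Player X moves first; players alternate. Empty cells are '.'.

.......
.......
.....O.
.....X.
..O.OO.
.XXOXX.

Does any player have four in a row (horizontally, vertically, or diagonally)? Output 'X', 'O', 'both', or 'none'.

none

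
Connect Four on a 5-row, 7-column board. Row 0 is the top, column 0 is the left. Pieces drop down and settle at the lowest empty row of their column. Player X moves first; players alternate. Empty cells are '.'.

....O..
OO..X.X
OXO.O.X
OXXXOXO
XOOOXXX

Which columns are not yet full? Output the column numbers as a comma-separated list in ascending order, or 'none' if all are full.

Answer: 0,1,2,3,5,6

Derivation:
col 0: top cell = '.' → open
col 1: top cell = '.' → open
col 2: top cell = '.' → open
col 3: top cell = '.' → open
col 4: top cell = 'O' → FULL
col 5: top cell = '.' → open
col 6: top cell = '.' → open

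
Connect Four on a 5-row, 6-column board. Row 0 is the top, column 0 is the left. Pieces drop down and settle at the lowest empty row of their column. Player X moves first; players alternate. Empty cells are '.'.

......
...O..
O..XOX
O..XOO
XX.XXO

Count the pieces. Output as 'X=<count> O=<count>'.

X=7 O=7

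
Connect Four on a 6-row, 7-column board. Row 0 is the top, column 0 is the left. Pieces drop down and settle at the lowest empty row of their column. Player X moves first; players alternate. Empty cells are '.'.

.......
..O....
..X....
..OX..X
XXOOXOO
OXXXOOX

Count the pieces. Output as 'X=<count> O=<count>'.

X=10 O=9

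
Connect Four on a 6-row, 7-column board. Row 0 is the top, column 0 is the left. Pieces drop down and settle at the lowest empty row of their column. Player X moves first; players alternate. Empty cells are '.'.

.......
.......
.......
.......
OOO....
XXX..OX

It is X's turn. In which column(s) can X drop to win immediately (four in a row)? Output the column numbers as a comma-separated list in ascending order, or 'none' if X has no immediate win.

Answer: 3

Derivation:
col 0: drop X → no win
col 1: drop X → no win
col 2: drop X → no win
col 3: drop X → WIN!
col 4: drop X → no win
col 5: drop X → no win
col 6: drop X → no win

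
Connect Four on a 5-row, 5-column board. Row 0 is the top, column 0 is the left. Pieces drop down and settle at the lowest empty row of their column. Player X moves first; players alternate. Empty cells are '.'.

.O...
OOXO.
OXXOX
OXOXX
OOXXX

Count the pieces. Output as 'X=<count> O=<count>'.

X=10 O=10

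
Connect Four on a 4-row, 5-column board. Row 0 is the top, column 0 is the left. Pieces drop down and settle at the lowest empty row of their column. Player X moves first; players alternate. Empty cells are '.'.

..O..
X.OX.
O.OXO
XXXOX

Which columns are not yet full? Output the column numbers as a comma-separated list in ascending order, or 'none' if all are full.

col 0: top cell = '.' → open
col 1: top cell = '.' → open
col 2: top cell = 'O' → FULL
col 3: top cell = '.' → open
col 4: top cell = '.' → open

Answer: 0,1,3,4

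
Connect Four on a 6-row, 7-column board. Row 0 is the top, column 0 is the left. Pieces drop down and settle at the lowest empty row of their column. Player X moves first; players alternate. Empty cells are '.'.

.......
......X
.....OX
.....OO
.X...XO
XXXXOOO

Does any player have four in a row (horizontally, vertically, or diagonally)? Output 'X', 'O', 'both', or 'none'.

X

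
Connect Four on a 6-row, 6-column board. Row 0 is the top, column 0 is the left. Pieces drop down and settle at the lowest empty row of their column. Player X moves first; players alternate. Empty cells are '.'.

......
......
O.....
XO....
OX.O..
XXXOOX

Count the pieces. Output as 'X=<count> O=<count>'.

X=6 O=6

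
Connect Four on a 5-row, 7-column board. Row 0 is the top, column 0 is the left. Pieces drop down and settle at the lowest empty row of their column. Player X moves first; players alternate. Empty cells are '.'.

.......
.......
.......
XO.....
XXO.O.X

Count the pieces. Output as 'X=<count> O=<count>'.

X=4 O=3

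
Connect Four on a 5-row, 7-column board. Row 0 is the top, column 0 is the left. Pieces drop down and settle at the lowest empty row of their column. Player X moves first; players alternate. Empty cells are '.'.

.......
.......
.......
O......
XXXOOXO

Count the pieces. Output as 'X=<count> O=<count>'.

X=4 O=4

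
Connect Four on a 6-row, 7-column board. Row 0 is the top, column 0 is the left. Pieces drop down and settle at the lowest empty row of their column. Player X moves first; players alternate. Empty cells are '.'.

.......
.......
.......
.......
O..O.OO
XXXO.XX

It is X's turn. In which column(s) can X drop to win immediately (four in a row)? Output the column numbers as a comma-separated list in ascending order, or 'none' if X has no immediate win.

col 0: drop X → no win
col 1: drop X → no win
col 2: drop X → no win
col 3: drop X → no win
col 4: drop X → no win
col 5: drop X → no win
col 6: drop X → no win

Answer: none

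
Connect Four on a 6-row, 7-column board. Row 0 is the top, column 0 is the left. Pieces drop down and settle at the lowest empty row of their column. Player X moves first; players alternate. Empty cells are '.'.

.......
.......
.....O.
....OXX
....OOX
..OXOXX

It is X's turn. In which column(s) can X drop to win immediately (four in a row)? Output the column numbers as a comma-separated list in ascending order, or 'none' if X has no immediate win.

col 0: drop X → no win
col 1: drop X → no win
col 2: drop X → no win
col 3: drop X → no win
col 4: drop X → no win
col 5: drop X → no win
col 6: drop X → WIN!

Answer: 6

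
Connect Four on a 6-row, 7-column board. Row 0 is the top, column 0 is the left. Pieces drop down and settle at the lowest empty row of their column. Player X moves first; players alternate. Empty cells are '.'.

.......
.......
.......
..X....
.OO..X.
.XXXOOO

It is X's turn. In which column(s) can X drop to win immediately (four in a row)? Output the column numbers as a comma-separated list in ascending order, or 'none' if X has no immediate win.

col 0: drop X → WIN!
col 1: drop X → no win
col 2: drop X → no win
col 3: drop X → no win
col 4: drop X → no win
col 5: drop X → no win
col 6: drop X → no win

Answer: 0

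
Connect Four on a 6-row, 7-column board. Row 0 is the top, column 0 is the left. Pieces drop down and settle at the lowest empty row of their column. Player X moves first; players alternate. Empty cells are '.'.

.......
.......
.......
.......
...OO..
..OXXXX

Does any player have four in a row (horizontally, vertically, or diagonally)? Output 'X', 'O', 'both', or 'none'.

X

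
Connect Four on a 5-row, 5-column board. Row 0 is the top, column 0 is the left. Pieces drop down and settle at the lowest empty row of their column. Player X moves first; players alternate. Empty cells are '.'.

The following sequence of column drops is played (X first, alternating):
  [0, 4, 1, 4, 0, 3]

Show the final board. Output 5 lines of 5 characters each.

Move 1: X drops in col 0, lands at row 4
Move 2: O drops in col 4, lands at row 4
Move 3: X drops in col 1, lands at row 4
Move 4: O drops in col 4, lands at row 3
Move 5: X drops in col 0, lands at row 3
Move 6: O drops in col 3, lands at row 4

Answer: .....
.....
.....
X...O
XX.OO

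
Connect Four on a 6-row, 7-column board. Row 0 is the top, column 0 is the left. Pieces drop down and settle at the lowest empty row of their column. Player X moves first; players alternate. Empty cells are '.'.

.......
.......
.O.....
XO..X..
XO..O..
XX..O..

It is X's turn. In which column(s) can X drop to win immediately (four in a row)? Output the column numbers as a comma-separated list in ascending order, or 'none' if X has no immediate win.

col 0: drop X → WIN!
col 1: drop X → no win
col 2: drop X → no win
col 3: drop X → no win
col 4: drop X → no win
col 5: drop X → no win
col 6: drop X → no win

Answer: 0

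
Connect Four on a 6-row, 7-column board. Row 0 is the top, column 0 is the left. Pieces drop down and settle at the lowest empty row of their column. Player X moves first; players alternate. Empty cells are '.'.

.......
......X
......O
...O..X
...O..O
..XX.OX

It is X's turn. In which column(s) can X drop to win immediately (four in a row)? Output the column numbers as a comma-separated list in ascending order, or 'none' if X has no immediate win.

Answer: none

Derivation:
col 0: drop X → no win
col 1: drop X → no win
col 2: drop X → no win
col 3: drop X → no win
col 4: drop X → no win
col 5: drop X → no win
col 6: drop X → no win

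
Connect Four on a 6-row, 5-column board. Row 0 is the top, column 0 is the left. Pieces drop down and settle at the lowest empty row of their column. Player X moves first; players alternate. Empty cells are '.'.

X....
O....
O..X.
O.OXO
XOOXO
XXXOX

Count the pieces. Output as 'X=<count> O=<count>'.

X=9 O=9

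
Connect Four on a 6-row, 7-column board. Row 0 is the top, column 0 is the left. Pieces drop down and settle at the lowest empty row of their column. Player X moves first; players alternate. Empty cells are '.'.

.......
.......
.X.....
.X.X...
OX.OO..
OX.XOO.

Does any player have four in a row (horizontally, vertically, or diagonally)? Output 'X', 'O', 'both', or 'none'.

X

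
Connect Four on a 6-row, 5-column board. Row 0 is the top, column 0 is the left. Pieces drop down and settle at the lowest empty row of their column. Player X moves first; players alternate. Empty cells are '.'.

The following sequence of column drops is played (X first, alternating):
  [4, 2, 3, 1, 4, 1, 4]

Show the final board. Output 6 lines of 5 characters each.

Answer: .....
.....
.....
....X
.O..X
.OOXX

Derivation:
Move 1: X drops in col 4, lands at row 5
Move 2: O drops in col 2, lands at row 5
Move 3: X drops in col 3, lands at row 5
Move 4: O drops in col 1, lands at row 5
Move 5: X drops in col 4, lands at row 4
Move 6: O drops in col 1, lands at row 4
Move 7: X drops in col 4, lands at row 3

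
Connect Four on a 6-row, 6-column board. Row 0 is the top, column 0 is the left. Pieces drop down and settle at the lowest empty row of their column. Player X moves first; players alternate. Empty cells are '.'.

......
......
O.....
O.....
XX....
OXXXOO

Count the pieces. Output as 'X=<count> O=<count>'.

X=5 O=5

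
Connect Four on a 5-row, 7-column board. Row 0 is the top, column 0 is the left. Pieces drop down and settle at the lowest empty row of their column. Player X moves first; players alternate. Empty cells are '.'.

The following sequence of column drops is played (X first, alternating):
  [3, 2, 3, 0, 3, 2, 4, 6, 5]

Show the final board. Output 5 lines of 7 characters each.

Move 1: X drops in col 3, lands at row 4
Move 2: O drops in col 2, lands at row 4
Move 3: X drops in col 3, lands at row 3
Move 4: O drops in col 0, lands at row 4
Move 5: X drops in col 3, lands at row 2
Move 6: O drops in col 2, lands at row 3
Move 7: X drops in col 4, lands at row 4
Move 8: O drops in col 6, lands at row 4
Move 9: X drops in col 5, lands at row 4

Answer: .......
.......
...X...
..OX...
O.OXXXO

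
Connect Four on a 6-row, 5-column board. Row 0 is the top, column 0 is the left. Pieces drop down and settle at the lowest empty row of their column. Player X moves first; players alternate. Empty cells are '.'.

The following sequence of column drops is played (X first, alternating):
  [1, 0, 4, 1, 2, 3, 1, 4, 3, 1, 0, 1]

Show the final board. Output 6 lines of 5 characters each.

Move 1: X drops in col 1, lands at row 5
Move 2: O drops in col 0, lands at row 5
Move 3: X drops in col 4, lands at row 5
Move 4: O drops in col 1, lands at row 4
Move 5: X drops in col 2, lands at row 5
Move 6: O drops in col 3, lands at row 5
Move 7: X drops in col 1, lands at row 3
Move 8: O drops in col 4, lands at row 4
Move 9: X drops in col 3, lands at row 4
Move 10: O drops in col 1, lands at row 2
Move 11: X drops in col 0, lands at row 4
Move 12: O drops in col 1, lands at row 1

Answer: .....
.O...
.O...
.X...
XO.XO
OXXOX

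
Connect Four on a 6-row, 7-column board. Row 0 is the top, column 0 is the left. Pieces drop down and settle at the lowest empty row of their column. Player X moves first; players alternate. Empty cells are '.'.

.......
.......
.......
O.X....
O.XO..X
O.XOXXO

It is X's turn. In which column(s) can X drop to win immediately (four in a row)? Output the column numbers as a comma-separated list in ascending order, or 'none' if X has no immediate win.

Answer: 2

Derivation:
col 0: drop X → no win
col 1: drop X → no win
col 2: drop X → WIN!
col 3: drop X → no win
col 4: drop X → no win
col 5: drop X → no win
col 6: drop X → no win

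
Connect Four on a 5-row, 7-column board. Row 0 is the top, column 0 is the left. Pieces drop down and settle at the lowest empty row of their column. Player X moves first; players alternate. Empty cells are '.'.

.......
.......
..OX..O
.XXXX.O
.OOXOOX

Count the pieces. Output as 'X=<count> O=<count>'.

X=7 O=7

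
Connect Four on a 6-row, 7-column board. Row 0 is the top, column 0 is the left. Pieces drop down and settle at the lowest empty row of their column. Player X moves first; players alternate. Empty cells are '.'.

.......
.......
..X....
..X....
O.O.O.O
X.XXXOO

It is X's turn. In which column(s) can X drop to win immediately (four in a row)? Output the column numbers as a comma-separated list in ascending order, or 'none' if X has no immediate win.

Answer: 1

Derivation:
col 0: drop X → no win
col 1: drop X → WIN!
col 2: drop X → no win
col 3: drop X → no win
col 4: drop X → no win
col 5: drop X → no win
col 6: drop X → no win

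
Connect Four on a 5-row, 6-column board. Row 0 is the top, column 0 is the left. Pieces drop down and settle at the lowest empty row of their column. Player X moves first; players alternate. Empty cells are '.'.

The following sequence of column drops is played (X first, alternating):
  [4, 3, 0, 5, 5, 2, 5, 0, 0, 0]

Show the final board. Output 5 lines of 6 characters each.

Answer: ......
O.....
X....X
O....X
X.OOXO

Derivation:
Move 1: X drops in col 4, lands at row 4
Move 2: O drops in col 3, lands at row 4
Move 3: X drops in col 0, lands at row 4
Move 4: O drops in col 5, lands at row 4
Move 5: X drops in col 5, lands at row 3
Move 6: O drops in col 2, lands at row 4
Move 7: X drops in col 5, lands at row 2
Move 8: O drops in col 0, lands at row 3
Move 9: X drops in col 0, lands at row 2
Move 10: O drops in col 0, lands at row 1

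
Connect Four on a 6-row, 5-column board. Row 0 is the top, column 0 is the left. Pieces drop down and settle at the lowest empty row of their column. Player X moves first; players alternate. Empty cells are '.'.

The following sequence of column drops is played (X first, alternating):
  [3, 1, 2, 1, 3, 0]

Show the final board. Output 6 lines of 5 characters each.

Move 1: X drops in col 3, lands at row 5
Move 2: O drops in col 1, lands at row 5
Move 3: X drops in col 2, lands at row 5
Move 4: O drops in col 1, lands at row 4
Move 5: X drops in col 3, lands at row 4
Move 6: O drops in col 0, lands at row 5

Answer: .....
.....
.....
.....
.O.X.
OOXX.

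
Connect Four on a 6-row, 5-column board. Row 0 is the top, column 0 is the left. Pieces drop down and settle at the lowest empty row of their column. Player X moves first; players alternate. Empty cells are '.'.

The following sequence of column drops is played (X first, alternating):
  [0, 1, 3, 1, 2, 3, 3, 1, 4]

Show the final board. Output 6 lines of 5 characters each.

Answer: .....
.....
.....
.O.X.
.O.O.
XOXXX

Derivation:
Move 1: X drops in col 0, lands at row 5
Move 2: O drops in col 1, lands at row 5
Move 3: X drops in col 3, lands at row 5
Move 4: O drops in col 1, lands at row 4
Move 5: X drops in col 2, lands at row 5
Move 6: O drops in col 3, lands at row 4
Move 7: X drops in col 3, lands at row 3
Move 8: O drops in col 1, lands at row 3
Move 9: X drops in col 4, lands at row 5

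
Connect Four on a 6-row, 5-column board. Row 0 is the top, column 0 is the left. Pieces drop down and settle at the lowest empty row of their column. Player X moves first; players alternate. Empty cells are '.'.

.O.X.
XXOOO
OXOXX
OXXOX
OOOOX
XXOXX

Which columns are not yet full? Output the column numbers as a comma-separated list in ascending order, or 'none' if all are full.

Answer: 0,2,4

Derivation:
col 0: top cell = '.' → open
col 1: top cell = 'O' → FULL
col 2: top cell = '.' → open
col 3: top cell = 'X' → FULL
col 4: top cell = '.' → open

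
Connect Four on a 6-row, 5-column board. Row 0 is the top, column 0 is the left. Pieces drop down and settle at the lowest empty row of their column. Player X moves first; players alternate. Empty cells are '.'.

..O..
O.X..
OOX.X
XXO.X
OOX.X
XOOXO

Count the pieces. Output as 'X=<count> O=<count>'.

X=10 O=10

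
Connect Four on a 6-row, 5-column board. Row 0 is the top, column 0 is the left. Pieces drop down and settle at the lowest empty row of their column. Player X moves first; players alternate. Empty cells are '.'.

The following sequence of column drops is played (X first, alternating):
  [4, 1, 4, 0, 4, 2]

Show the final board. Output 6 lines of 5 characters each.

Move 1: X drops in col 4, lands at row 5
Move 2: O drops in col 1, lands at row 5
Move 3: X drops in col 4, lands at row 4
Move 4: O drops in col 0, lands at row 5
Move 5: X drops in col 4, lands at row 3
Move 6: O drops in col 2, lands at row 5

Answer: .....
.....
.....
....X
....X
OOO.X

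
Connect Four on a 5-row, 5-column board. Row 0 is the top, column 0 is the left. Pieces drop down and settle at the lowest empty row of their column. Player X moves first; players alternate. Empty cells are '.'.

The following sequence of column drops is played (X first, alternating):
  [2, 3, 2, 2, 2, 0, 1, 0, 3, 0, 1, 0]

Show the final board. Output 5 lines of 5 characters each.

Move 1: X drops in col 2, lands at row 4
Move 2: O drops in col 3, lands at row 4
Move 3: X drops in col 2, lands at row 3
Move 4: O drops in col 2, lands at row 2
Move 5: X drops in col 2, lands at row 1
Move 6: O drops in col 0, lands at row 4
Move 7: X drops in col 1, lands at row 4
Move 8: O drops in col 0, lands at row 3
Move 9: X drops in col 3, lands at row 3
Move 10: O drops in col 0, lands at row 2
Move 11: X drops in col 1, lands at row 3
Move 12: O drops in col 0, lands at row 1

Answer: .....
O.X..
O.O..
OXXX.
OXXO.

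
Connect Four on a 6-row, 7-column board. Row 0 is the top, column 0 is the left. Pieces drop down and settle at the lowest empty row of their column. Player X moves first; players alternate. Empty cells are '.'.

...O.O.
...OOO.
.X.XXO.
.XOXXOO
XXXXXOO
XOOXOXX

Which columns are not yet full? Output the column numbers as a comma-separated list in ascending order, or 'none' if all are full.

col 0: top cell = '.' → open
col 1: top cell = '.' → open
col 2: top cell = '.' → open
col 3: top cell = 'O' → FULL
col 4: top cell = '.' → open
col 5: top cell = 'O' → FULL
col 6: top cell = '.' → open

Answer: 0,1,2,4,6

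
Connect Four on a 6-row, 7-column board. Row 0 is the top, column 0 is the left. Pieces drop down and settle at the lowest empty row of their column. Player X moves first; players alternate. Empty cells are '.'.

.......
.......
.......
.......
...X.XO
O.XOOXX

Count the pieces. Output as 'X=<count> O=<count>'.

X=5 O=4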